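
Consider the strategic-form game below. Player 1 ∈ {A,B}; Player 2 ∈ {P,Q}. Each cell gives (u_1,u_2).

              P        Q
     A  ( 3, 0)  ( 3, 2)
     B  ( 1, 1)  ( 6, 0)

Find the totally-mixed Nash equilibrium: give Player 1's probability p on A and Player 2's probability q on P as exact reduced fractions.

P1 indiff ⇒ q·3+(1-q)·3 = q·1+(1-q)·6 ⇒ q(2) = (1-q)(3) ⇒ q = 3/5
P2 indiff ⇒ p·0+(1-p)·1 = p·2+(1-p)·0 ⇒ p(-2) = (1-p)(-1) ⇒ p = 1/3

(p,q) = (1/3, 3/5)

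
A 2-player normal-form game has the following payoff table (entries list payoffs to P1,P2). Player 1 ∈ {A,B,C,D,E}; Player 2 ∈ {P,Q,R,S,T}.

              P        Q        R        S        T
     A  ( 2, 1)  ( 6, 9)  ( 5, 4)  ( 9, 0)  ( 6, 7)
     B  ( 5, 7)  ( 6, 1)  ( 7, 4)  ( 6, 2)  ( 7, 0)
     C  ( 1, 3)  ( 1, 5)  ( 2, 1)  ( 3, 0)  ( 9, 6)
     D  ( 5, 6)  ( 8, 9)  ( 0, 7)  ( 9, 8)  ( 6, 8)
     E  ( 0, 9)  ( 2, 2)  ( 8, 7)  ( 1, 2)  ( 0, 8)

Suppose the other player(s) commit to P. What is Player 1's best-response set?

argmax u_1 = {B,D}

u_1(A vs P) = 2
u_1(B vs P) = 5
u_1(C vs P) = 1
u_1(D vs P) = 5
u_1(E vs P) = 0
max payoff 5 at {B,D}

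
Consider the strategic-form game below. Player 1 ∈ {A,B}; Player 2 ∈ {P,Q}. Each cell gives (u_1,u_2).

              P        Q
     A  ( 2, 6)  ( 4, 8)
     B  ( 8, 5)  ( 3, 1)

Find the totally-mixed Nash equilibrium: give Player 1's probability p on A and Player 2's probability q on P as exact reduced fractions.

P1 indiff ⇒ q·2+(1-q)·4 = q·8+(1-q)·3 ⇒ q(-6) = (1-q)(-1) ⇒ q = 1/7
P2 indiff ⇒ p·6+(1-p)·5 = p·8+(1-p)·1 ⇒ p(-2) = (1-p)(-4) ⇒ p = 2/3

(p,q) = (2/3, 1/7)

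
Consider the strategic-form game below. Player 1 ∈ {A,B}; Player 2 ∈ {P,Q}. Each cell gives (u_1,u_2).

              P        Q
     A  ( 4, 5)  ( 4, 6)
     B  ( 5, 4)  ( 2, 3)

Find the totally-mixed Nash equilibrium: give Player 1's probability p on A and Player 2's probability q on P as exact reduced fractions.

P1 indiff ⇒ q·4+(1-q)·4 = q·5+(1-q)·2 ⇒ q(-1) = (1-q)(-2) ⇒ q = 2/3
P2 indiff ⇒ p·5+(1-p)·4 = p·6+(1-p)·3 ⇒ p(-1) = (1-p)(-1) ⇒ p = 1/2

(p,q) = (1/2, 2/3)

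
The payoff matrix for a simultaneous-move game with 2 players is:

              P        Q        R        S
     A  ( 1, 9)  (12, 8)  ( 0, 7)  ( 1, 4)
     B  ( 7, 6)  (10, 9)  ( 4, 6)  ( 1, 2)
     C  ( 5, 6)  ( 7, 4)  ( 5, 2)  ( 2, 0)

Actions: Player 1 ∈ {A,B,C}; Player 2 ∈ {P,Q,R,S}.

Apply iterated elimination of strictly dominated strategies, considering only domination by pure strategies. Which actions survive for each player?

P2 drop R (Q beats it: A:8>7 B:9>6 C:4>2)
P2 drop S (P beats it: A:9>4 B:6>2 C:6>0)
P1 drop C (B beats it: P:7>5 Q:10>7)
P1→{A,B} P2→{P,Q}

IESDS → P1:{A,B} P2:{P,Q}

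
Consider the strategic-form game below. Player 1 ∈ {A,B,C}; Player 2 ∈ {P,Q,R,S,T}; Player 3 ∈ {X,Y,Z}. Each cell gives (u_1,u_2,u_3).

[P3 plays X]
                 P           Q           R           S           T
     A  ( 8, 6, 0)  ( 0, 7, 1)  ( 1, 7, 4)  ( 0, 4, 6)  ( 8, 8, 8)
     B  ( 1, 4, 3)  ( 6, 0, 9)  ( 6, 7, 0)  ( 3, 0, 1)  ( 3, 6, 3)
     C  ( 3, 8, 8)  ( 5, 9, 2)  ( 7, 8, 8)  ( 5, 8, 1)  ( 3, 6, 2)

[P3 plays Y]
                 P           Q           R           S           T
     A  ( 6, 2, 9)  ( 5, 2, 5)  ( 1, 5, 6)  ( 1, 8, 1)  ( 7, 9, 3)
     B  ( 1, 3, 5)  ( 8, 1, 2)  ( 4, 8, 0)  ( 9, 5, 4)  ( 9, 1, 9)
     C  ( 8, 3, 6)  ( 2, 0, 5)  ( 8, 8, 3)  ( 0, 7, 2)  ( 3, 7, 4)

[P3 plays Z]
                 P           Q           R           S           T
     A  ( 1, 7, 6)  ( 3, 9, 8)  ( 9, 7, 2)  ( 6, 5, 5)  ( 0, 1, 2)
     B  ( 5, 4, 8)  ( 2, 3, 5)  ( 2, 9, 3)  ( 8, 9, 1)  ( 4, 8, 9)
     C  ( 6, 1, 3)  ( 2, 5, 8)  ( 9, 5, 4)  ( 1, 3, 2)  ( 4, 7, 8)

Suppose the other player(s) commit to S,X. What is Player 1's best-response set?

argmax u_1 = {C}

u_1(A vs S,X) = 0
u_1(B vs S,X) = 3
u_1(C vs S,X) = 5
max payoff 5 at {C}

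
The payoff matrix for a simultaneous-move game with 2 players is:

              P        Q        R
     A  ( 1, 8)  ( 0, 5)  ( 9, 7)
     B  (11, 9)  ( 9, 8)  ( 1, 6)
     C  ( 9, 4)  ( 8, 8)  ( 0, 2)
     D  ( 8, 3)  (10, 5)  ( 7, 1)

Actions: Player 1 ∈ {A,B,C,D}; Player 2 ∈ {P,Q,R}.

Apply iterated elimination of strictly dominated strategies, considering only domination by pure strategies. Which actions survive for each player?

IESDS → P1:{B,D} P2:{P,Q}

P1 drop C (B beats it: P:11>9 Q:9>8 R:1>0)
P2 drop R (P beats it: A:8>7 B:9>6 D:3>1)
P1 drop A (B beats it: P:11>1 Q:9>0)
P1→{B,D} P2→{P,Q}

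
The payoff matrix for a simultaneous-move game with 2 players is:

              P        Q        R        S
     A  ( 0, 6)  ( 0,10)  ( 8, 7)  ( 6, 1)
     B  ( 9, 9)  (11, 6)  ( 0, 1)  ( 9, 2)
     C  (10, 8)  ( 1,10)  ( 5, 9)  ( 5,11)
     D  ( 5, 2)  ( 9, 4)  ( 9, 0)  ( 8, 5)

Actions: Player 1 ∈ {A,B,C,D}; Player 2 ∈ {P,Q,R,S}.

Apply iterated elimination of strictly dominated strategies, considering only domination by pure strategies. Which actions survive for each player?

Survivors P1:{B,C} P2:{P,Q,S}

P1 drop A (D beats it: P:5>0 Q:9>0 R:9>8 S:8>6)
P2 drop R (Q beats it: B:6>1 C:10>9 D:4>0)
P1 drop D (B beats it: P:9>5 Q:11>9 S:9>8)
P1→{B,C} P2→{P,Q,S}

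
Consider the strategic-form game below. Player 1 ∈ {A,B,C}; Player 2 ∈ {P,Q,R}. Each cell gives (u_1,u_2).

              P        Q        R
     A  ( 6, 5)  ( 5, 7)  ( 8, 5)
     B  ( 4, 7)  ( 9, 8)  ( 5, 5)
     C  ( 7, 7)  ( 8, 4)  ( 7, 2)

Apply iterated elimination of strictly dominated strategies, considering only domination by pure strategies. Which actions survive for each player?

Survivors P1:{B,C} P2:{P,Q}

P2 drop R (Q beats it: A:7>5 B:8>5 C:4>2)
P1 drop A (C beats it: P:7>6 Q:8>5)
P1→{B,C} P2→{P,Q}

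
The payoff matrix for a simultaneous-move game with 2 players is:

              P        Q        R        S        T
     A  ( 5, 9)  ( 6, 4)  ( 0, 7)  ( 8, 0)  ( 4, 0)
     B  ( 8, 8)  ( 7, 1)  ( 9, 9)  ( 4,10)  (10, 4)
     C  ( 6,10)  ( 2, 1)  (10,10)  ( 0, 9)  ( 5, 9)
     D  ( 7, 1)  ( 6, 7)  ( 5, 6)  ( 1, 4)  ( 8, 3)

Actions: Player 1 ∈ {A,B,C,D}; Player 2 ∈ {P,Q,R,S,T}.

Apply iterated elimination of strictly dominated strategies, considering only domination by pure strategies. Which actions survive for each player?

Survivors P1:{A,B,C} P2:{P,R,S}

P1 drop D (B beats it: P:8>7 Q:7>6 R:9>5 S:4>1 T:10>8)
P2 drop Q (P beats it: A:9>4 B:8>1 C:10>1)
P2 drop T (P beats it: A:9>0 B:8>4 C:10>9)
P1→{A,B,C} P2→{P,R,S}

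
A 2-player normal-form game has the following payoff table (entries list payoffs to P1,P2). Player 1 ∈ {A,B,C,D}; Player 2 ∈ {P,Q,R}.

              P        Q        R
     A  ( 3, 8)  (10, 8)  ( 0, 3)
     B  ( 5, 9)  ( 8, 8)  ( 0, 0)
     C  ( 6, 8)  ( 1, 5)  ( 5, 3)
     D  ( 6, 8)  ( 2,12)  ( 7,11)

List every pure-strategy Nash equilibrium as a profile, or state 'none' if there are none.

(A,P): not NE [P1→D gives 6>3]
(A,Q): NE
(A,R): not NE [P1→D gives 7>0; P2→Q gives 8>3]
(B,P): not NE [P1→D gives 6>5]
(B,Q): not NE [P1→A gives 10>8; P2→P gives 9>8]
(B,R): not NE [P1→D gives 7>0; P2→P gives 9>0]
(C,P): NE
(C,Q): not NE [P1→A gives 10>1; P2→P gives 8>5]
(C,R): not NE [P1→D gives 7>5; P2→P gives 8>3]
(D,P): not NE [P2→Q gives 12>8]
(D,Q): not NE [P1→A gives 10>2]
(D,R): not NE [P2→Q gives 12>11]

PSNE = {(A,Q), (C,P)}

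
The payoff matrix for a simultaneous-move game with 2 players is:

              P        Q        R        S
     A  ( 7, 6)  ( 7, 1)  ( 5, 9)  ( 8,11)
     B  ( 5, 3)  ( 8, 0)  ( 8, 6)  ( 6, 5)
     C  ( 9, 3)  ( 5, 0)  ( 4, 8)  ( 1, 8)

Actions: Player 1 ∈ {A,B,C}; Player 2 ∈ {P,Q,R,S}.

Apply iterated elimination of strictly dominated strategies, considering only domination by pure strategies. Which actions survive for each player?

IESDS → P1:{A,B} P2:{R,S}

P2 drop P (R beats it: A:9>6 B:6>3 C:8>3)
P1 drop C (A beats it: Q:7>5 R:5>4 S:8>1)
P2 drop Q (R beats it: A:9>1 B:6>0)
P1→{A,B} P2→{R,S}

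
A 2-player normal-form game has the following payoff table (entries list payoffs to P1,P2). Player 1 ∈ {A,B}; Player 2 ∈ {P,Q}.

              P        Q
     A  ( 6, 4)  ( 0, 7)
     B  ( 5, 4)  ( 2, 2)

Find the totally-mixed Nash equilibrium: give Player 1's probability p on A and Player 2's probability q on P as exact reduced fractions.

P1 indiff ⇒ q·6+(1-q)·0 = q·5+(1-q)·2 ⇒ q(1) = (1-q)(2) ⇒ q = 2/3
P2 indiff ⇒ p·4+(1-p)·4 = p·7+(1-p)·2 ⇒ p(-3) = (1-p)(-2) ⇒ p = 2/5

(p,q) = (2/5, 2/3)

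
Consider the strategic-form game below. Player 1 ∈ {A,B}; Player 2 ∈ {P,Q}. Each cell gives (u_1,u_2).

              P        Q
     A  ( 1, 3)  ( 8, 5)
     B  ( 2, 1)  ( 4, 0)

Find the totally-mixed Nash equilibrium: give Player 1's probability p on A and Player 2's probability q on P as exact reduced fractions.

p=1/3, q=4/5

P1 indiff ⇒ q·1+(1-q)·8 = q·2+(1-q)·4 ⇒ q(-1) = (1-q)(-4) ⇒ q = 4/5
P2 indiff ⇒ p·3+(1-p)·1 = p·5+(1-p)·0 ⇒ p(-2) = (1-p)(-1) ⇒ p = 1/3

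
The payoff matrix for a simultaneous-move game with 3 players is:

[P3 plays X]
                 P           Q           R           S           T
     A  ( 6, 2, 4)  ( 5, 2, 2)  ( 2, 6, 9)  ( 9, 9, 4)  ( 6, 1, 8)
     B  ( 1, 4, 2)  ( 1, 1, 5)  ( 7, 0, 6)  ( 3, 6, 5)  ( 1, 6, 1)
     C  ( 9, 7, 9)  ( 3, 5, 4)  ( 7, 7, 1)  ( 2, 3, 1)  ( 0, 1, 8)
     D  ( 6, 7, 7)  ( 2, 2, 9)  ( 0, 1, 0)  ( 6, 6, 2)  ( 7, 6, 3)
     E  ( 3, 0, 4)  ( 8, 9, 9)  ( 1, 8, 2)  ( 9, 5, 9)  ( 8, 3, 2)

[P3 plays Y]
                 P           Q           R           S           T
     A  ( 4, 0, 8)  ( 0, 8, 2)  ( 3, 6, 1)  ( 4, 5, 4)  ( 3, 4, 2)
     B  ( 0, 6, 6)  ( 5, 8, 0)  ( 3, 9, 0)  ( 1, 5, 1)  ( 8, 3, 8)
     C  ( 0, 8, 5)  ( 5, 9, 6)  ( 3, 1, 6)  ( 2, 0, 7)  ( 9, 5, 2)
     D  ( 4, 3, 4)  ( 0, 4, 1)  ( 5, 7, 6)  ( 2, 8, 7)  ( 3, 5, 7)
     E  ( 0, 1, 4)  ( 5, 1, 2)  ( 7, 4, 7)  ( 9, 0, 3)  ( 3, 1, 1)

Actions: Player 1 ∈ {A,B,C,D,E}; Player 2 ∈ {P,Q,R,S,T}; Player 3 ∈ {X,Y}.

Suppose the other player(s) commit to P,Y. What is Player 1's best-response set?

u_1(A vs P,Y) = 4
u_1(B vs P,Y) = 0
u_1(C vs P,Y) = 0
u_1(D vs P,Y) = 4
u_1(E vs P,Y) = 0
max payoff 4 at {A,D}

BR_1 = {A,D}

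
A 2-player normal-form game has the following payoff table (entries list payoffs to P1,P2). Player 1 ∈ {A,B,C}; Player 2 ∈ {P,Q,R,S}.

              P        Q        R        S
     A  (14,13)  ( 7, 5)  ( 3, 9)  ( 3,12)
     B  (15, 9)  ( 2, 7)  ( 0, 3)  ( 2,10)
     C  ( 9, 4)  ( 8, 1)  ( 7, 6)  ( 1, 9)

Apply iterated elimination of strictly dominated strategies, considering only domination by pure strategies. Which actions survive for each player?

Remaining: P1:{A,B} P2:{P,S}

P2 drop Q (P beats it: A:13>5 B:9>7 C:4>1)
P2 drop R (S beats it: A:12>9 B:10>3 C:9>6)
P1 drop C (A beats it: P:14>9 S:3>1)
P1→{A,B} P2→{P,S}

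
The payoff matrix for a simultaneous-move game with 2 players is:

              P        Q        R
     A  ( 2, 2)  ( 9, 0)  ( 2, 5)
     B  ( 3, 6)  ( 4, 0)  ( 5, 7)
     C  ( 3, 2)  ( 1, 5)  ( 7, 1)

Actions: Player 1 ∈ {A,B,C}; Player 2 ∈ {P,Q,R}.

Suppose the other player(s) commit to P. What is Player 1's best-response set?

BR_1 = {B,C}

u_1(A vs P) = 2
u_1(B vs P) = 3
u_1(C vs P) = 3
max payoff 3 at {B,C}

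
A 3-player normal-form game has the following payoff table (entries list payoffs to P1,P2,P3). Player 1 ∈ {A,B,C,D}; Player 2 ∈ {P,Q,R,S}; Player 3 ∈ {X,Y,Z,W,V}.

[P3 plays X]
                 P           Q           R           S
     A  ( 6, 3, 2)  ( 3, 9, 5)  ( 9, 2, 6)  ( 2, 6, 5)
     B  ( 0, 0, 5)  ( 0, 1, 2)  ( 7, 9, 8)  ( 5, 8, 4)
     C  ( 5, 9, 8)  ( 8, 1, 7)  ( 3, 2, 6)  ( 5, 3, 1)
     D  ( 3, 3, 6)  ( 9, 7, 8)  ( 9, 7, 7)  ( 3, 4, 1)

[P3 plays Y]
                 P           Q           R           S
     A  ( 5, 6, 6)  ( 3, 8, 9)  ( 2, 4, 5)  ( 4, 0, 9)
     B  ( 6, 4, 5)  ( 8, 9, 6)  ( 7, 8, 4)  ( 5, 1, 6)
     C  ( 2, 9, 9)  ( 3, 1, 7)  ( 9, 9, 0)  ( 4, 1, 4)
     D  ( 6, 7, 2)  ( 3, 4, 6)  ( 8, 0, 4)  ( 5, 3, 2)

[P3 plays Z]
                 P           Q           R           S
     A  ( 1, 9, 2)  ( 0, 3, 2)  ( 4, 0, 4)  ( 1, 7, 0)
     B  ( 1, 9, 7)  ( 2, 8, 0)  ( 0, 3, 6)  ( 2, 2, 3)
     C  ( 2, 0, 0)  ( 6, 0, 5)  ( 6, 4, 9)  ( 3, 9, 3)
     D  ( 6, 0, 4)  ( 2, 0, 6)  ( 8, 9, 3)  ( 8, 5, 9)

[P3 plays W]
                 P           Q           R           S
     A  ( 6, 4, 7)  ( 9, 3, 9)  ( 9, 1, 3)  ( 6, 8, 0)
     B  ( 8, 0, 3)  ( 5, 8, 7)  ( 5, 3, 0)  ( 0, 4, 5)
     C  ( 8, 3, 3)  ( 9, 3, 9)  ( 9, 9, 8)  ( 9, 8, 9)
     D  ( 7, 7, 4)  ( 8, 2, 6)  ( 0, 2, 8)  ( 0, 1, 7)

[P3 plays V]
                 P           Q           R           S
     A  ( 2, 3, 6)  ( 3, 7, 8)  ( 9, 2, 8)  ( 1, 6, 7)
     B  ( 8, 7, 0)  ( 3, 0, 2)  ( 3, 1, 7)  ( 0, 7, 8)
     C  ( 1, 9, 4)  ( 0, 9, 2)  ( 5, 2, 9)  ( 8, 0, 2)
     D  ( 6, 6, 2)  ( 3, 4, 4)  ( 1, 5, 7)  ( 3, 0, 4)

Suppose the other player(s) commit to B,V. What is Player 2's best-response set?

u_2(P vs B,V) = 7
u_2(Q vs B,V) = 0
u_2(R vs B,V) = 1
u_2(S vs B,V) = 7
max payoff 7 at {P,S}

argmax u_2 = {P,S}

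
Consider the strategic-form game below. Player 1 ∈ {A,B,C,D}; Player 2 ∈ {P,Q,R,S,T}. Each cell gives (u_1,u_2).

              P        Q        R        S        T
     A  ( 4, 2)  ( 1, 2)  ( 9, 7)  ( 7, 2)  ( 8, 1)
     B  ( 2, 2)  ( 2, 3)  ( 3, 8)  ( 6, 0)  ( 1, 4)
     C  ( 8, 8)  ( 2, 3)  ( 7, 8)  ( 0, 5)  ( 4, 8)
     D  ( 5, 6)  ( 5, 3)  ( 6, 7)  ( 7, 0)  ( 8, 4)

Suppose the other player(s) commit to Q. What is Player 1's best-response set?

u_1(A vs Q) = 1
u_1(B vs Q) = 2
u_1(C vs Q) = 2
u_1(D vs Q) = 5
max payoff 5 at {D}

argmax u_1 = {D}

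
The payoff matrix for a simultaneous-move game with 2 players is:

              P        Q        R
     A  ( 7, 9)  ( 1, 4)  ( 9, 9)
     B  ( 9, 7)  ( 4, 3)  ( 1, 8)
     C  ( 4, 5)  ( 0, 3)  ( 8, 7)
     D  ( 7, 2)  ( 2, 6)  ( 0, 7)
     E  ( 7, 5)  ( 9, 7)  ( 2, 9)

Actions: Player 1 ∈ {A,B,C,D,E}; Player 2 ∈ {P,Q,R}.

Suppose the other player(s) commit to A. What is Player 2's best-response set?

u_2(P vs A) = 9
u_2(Q vs A) = 4
u_2(R vs A) = 9
max payoff 9 at {P,R}

BR_2 = {P,R}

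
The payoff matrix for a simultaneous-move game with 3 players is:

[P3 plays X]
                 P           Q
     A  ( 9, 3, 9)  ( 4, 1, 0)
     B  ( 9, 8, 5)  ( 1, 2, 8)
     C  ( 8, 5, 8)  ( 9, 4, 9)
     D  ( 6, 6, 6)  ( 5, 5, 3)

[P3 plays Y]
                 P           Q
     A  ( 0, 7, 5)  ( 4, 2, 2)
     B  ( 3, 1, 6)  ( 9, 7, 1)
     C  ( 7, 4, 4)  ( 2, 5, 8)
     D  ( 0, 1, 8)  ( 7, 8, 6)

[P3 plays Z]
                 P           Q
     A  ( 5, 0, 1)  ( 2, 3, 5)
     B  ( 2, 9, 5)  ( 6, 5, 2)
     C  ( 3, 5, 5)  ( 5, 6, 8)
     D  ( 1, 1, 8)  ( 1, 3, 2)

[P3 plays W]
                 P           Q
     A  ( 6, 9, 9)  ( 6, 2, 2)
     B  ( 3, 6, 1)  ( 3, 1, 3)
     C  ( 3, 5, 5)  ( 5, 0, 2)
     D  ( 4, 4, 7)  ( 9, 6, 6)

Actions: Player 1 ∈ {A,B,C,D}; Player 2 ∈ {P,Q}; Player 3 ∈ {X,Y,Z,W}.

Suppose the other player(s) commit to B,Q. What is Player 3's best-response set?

u_3(X vs B,Q) = 8
u_3(Y vs B,Q) = 1
u_3(Z vs B,Q) = 2
u_3(W vs B,Q) = 3
max payoff 8 at {X}

BR_3 = {X}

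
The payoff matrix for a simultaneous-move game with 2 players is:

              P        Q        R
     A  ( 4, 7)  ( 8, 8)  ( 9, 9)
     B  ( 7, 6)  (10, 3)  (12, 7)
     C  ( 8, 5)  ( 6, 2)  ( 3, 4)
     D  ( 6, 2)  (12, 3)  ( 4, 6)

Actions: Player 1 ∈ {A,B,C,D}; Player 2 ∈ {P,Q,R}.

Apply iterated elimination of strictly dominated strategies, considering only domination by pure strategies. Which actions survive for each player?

P1 drop A (B beats it: P:7>4 Q:10>8 R:12>9)
P2 drop Q (R beats it: B:7>3 C:4>2 D:6>3)
P1 drop D (B beats it: P:7>6 R:12>4)
P1→{B,C} P2→{P,R}

Survivors P1:{B,C} P2:{P,R}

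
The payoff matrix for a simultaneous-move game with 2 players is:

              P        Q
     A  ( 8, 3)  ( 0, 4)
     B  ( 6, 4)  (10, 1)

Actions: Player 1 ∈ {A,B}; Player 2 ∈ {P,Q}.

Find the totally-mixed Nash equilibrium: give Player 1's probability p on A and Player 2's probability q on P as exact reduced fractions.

(p,q) = (3/4, 5/6)

P1 indiff ⇒ q·8+(1-q)·0 = q·6+(1-q)·10 ⇒ q(2) = (1-q)(10) ⇒ q = 5/6
P2 indiff ⇒ p·3+(1-p)·4 = p·4+(1-p)·1 ⇒ p(-1) = (1-p)(-3) ⇒ p = 3/4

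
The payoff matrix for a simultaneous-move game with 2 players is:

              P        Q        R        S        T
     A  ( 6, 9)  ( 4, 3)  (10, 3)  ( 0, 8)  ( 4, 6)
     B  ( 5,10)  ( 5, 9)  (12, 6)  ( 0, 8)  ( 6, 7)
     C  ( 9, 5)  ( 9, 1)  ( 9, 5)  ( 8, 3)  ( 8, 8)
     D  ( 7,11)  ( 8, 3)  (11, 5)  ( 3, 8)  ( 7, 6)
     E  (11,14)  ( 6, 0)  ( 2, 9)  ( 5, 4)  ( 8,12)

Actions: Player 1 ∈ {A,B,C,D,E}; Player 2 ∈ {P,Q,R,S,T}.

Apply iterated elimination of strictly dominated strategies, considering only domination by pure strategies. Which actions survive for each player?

P1 drop A (D beats it: P:7>6 Q:8>4 R:11>10 S:3>0 T:7>4)
P2 drop Q (P beats it: B:10>9 C:5>1 D:11>3 E:14>0)
P2 drop R (T beats it: B:7>6 C:8>5 D:6>5 E:12>9)
P1 drop B (C beats it: P:9>5 S:8>0 T:8>6)
P1 drop D (C beats it: P:9>7 S:8>3 T:8>7)
P2 drop S (P beats it: C:5>3 E:14>4)
P1→{C,E} P2→{P,T}

Survivors P1:{C,E} P2:{P,T}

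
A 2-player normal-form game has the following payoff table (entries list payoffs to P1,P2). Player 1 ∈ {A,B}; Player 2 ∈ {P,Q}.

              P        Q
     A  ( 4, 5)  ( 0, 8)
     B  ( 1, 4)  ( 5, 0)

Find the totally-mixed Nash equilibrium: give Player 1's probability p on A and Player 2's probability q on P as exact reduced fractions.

(p,q) = (4/7, 5/8)

P1 indiff ⇒ q·4+(1-q)·0 = q·1+(1-q)·5 ⇒ q(3) = (1-q)(5) ⇒ q = 5/8
P2 indiff ⇒ p·5+(1-p)·4 = p·8+(1-p)·0 ⇒ p(-3) = (1-p)(-4) ⇒ p = 4/7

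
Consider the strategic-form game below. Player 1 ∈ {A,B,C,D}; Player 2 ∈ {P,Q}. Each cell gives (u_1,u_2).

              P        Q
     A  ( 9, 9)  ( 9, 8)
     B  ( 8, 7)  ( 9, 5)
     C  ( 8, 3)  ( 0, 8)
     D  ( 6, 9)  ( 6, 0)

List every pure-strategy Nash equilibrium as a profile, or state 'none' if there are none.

(A,P): NE
(A,Q): not NE [P2→P gives 9>8]
(B,P): not NE [P1→A gives 9>8]
(B,Q): not NE [P2→P gives 7>5]
(C,P): not NE [P1→A gives 9>8; P2→Q gives 8>3]
(C,Q): not NE [P1→B gives 9>0]
(D,P): not NE [P1→A gives 9>6]
(D,Q): not NE [P1→B gives 9>6; P2→P gives 9>0]

PSNE = {(A,P)}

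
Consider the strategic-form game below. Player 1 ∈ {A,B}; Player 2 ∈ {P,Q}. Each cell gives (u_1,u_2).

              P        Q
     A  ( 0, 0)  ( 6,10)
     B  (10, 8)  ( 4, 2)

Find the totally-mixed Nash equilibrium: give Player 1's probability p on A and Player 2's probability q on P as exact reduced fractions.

P1 indiff ⇒ q·0+(1-q)·6 = q·10+(1-q)·4 ⇒ q(-10) = (1-q)(-2) ⇒ q = 1/6
P2 indiff ⇒ p·0+(1-p)·8 = p·10+(1-p)·2 ⇒ p(-10) = (1-p)(-6) ⇒ p = 3/8

p=3/8, q=1/6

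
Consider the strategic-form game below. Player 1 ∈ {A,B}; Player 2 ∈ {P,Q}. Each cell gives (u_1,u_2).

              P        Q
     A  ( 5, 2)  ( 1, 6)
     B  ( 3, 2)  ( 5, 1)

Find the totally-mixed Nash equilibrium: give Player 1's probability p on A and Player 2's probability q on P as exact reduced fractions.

P1 indiff ⇒ q·5+(1-q)·1 = q·3+(1-q)·5 ⇒ q(2) = (1-q)(4) ⇒ q = 2/3
P2 indiff ⇒ p·2+(1-p)·2 = p·6+(1-p)·1 ⇒ p(-4) = (1-p)(-1) ⇒ p = 1/5

p=1/5, q=2/3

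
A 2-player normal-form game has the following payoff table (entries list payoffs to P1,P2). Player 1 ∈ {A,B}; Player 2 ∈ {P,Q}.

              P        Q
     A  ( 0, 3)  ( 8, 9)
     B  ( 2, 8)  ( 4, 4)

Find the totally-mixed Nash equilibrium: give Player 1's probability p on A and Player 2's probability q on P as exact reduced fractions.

P1 indiff ⇒ q·0+(1-q)·8 = q·2+(1-q)·4 ⇒ q(-2) = (1-q)(-4) ⇒ q = 2/3
P2 indiff ⇒ p·3+(1-p)·8 = p·9+(1-p)·4 ⇒ p(-6) = (1-p)(-4) ⇒ p = 2/5

P1 mixes 2/5 on A; P2 mixes 2/3 on P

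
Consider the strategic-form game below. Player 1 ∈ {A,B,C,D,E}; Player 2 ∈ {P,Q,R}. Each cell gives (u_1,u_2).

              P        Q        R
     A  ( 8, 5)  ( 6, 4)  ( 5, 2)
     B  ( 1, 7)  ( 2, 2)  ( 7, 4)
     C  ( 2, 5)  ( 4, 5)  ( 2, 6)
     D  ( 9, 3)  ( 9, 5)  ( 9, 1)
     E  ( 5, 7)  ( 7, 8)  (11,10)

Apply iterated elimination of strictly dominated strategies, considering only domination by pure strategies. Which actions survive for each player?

Remaining: P1:{D,E} P2:{Q,R}

P1 drop A (D beats it: P:9>8 Q:9>6 R:9>5)
P1 drop B (D beats it: P:9>1 Q:9>2 R:9>7)
P1 drop C (D beats it: P:9>2 Q:9>4 R:9>2)
P2 drop P (Q beats it: D:5>3 E:8>7)
P1→{D,E} P2→{Q,R}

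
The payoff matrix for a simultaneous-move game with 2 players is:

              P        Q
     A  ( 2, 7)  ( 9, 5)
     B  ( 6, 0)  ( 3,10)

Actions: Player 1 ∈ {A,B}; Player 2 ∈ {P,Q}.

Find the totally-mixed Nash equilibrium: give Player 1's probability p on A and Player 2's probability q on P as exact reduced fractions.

(p,q) = (5/6, 3/5)

P1 indiff ⇒ q·2+(1-q)·9 = q·6+(1-q)·3 ⇒ q(-4) = (1-q)(-6) ⇒ q = 3/5
P2 indiff ⇒ p·7+(1-p)·0 = p·5+(1-p)·10 ⇒ p(2) = (1-p)(10) ⇒ p = 5/6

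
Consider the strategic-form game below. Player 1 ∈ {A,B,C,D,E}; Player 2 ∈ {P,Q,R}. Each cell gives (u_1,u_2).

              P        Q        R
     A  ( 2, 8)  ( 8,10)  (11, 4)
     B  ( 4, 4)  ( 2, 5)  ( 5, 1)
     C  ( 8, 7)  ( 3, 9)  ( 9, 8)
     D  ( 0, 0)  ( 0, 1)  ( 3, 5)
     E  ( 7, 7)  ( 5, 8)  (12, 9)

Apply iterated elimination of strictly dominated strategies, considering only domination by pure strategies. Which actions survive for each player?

P1 drop B (C beats it: P:8>4 Q:3>2 R:9>5)
P1 drop D (A beats it: P:2>0 Q:8>0 R:11>3)
P2 drop P (Q beats it: A:10>8 C:9>7 E:8>7)
P1 drop C (A beats it: Q:8>3 R:11>9)
P1→{A,E} P2→{Q,R}

IESDS → P1:{A,E} P2:{Q,R}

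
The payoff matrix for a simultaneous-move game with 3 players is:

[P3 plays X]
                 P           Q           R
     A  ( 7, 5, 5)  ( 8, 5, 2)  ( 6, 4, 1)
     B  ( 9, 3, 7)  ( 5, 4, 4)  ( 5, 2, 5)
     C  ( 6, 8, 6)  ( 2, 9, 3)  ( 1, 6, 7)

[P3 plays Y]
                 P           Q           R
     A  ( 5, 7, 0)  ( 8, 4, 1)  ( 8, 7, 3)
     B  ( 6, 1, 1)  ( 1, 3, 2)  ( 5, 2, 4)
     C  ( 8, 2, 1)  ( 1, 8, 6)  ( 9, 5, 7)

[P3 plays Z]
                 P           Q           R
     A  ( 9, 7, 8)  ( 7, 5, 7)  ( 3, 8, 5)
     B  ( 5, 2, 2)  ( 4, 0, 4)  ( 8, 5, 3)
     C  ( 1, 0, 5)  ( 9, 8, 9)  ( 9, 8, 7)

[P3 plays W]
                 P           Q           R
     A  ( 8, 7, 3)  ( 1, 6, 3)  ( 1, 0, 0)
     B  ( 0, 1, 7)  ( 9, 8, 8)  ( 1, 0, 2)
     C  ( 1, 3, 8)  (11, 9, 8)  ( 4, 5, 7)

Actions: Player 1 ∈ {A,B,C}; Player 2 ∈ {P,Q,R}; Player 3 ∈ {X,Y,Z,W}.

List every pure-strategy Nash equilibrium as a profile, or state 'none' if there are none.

(A,P,X): not NE [P1→B gives 9>7; P3→Z gives 8>5]
(A,P,Y): not NE [P1→C gives 8>5; P3→Z gives 8>0]
(A,P,Z): not NE [P2→R gives 8>7]
(A,P,W): not NE [P3→Z gives 8>3]
(A,Q,X): not NE [P3→Z gives 7>2]
(A,Q,Y): not NE [P2→R gives 7>4; P3→Z gives 7>1]
(A,Q,Z): not NE [P1→C gives 9>7; P2→R gives 8>5]
(A,Q,W): not NE [P1→C gives 11>1; P2→P gives 7>6; P3→Z gives 7>3]
(A,R,X): not NE [P2→Q gives 5>4; P3→Z gives 5>1]
(A,R,Y): not NE [P1→C gives 9>8; P3→Z gives 5>3]
(A,R,Z): not NE [P1→C gives 9>3]
(A,R,W): not NE [P1→C gives 4>1; P2→P gives 7>0; P3→Z gives 5>0]
(B,P,X): not NE [P2→Q gives 4>3]
(B,P,Y): not NE [P1→C gives 8>6; P2→Q gives 3>1; P3→W gives 7>1]
(B,P,Z): not NE [P1→A gives 9>5; P2→R gives 5>2; P3→W gives 7>2]
(B,P,W): not NE [P1→A gives 8>0; P2→Q gives 8>1]
(B,Q,X): not NE [P1→A gives 8>5; P3→W gives 8>4]
(B,Q,Y): not NE [P1→A gives 8>1; P3→W gives 8>2]
(B,Q,Z): not NE [P1→C gives 9>4; P2→R gives 5>0; P3→W gives 8>4]
(B,Q,W): not NE [P1→C gives 11>9]
(B,R,X): not NE [P1→A gives 6>5; P2→Q gives 4>2]
(B,R,Y): not NE [P1→C gives 9>5; P2→Q gives 3>2; P3→X gives 5>4]
(B,R,Z): not NE [P1→C gives 9>8; P3→X gives 5>3]
(B,R,W): not NE [P1→C gives 4>1; P2→Q gives 8>0; P3→X gives 5>2]
(C,P,X): not NE [P1→B gives 9>6; P2→Q gives 9>8; P3→W gives 8>6]
(C,P,Y): not NE [P2→Q gives 8>2; P3→W gives 8>1]
(C,P,Z): not NE [P1→A gives 9>1; P2→R gives 8>0; P3→W gives 8>5]
(C,P,W): not NE [P1→A gives 8>1; P2→Q gives 9>3]
(C,Q,X): not NE [P1→A gives 8>2; P3→Z gives 9>3]
(C,Q,Y): not NE [P1→A gives 8>1; P3→Z gives 9>6]
(C,Q,Z): NE
(C,Q,W): not NE [P3→Z gives 9>8]
(C,R,X): not NE [P1→A gives 6>1; P2→Q gives 9>6]
(C,R,Y): not NE [P2→Q gives 8>5]
(C,R,Z): NE
(C,R,W): not NE [P2→Q gives 9>5]

NE set: (C,Q,Z), (C,R,Z)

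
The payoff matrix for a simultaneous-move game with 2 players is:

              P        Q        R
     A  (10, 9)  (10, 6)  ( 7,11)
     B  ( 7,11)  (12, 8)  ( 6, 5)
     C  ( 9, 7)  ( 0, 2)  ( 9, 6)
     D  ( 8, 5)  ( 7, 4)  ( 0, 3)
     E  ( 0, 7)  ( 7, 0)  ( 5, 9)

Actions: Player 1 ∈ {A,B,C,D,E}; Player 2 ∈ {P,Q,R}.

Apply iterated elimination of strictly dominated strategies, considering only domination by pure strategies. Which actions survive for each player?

Survivors P1:{A,C} P2:{P,R}

P1 drop D (A beats it: P:10>8 Q:10>7 R:7>0)
P1 drop E (A beats it: P:10>0 Q:10>7 R:7>5)
P2 drop Q (P beats it: A:9>6 B:11>8 C:7>2)
P1 drop B (A beats it: P:10>7 R:7>6)
P1→{A,C} P2→{P,R}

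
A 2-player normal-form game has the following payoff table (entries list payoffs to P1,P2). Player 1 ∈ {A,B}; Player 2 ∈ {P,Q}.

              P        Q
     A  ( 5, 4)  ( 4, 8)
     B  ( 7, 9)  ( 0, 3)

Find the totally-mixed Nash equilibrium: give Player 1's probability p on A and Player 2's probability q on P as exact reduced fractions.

p=3/5, q=2/3

P1 indiff ⇒ q·5+(1-q)·4 = q·7+(1-q)·0 ⇒ q(-2) = (1-q)(-4) ⇒ q = 2/3
P2 indiff ⇒ p·4+(1-p)·9 = p·8+(1-p)·3 ⇒ p(-4) = (1-p)(-6) ⇒ p = 3/5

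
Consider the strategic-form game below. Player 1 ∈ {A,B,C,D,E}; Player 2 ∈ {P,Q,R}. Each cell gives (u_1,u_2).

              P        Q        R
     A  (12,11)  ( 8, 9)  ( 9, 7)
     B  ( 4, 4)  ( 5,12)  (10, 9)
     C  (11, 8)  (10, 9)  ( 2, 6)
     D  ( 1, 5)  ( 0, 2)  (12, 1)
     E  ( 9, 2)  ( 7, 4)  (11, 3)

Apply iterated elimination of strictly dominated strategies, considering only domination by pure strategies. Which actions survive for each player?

Remaining: P1:{A,C} P2:{P,Q}

P1 drop B (E beats it: P:9>4 Q:7>5 R:11>10)
P2 drop R (Q beats it: A:9>7 C:9>6 D:2>1 E:4>3)
P1 drop D (A beats it: P:12>1 Q:8>0)
P1 drop E (A beats it: P:12>9 Q:8>7)
P1→{A,C} P2→{P,Q}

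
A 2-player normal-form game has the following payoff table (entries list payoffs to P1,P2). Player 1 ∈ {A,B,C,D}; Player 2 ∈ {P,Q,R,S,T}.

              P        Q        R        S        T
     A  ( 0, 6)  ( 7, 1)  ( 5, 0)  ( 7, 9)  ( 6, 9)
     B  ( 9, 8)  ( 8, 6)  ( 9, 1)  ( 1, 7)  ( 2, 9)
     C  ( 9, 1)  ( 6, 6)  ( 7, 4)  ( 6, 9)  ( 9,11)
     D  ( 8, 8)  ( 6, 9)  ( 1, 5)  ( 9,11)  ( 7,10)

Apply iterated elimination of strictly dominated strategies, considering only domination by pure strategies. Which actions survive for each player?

Remaining: P1:{C,D} P2:{S,T}

P2 drop P (T beats it: A:9>6 B:9>8 C:11>1 D:10>8)
P2 drop Q (S beats it: A:9>1 B:7>6 C:9>6 D:11>9)
P2 drop R (S beats it: A:9>0 B:7>1 C:9>4 D:11>5)
P1 drop A (D beats it: S:9>7 T:7>6)
P1 drop B (C beats it: S:6>1 T:9>2)
P1→{C,D} P2→{S,T}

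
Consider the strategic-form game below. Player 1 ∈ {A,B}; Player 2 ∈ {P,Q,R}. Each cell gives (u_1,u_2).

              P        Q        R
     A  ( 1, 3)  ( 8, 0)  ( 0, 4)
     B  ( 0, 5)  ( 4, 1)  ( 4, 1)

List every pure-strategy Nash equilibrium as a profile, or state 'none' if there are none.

No pure NE.

(A,P): not NE [P2→R gives 4>3]
(A,Q): not NE [P2→R gives 4>0]
(A,R): not NE [P1→B gives 4>0]
(B,P): not NE [P1→A gives 1>0]
(B,Q): not NE [P1→A gives 8>4; P2→P gives 5>1]
(B,R): not NE [P2→P gives 5>1]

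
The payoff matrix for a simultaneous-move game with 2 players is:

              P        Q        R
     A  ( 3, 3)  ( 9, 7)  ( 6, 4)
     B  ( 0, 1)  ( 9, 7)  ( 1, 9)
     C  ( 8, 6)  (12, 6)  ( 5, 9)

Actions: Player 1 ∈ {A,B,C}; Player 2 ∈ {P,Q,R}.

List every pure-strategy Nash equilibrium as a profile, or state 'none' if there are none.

No pure NE.

(A,P): not NE [P1→C gives 8>3; P2→Q gives 7>3]
(A,Q): not NE [P1→C gives 12>9]
(A,R): not NE [P2→Q gives 7>4]
(B,P): not NE [P1→C gives 8>0; P2→R gives 9>1]
(B,Q): not NE [P1→C gives 12>9; P2→R gives 9>7]
(B,R): not NE [P1→A gives 6>1]
(C,P): not NE [P2→R gives 9>6]
(C,Q): not NE [P2→R gives 9>6]
(C,R): not NE [P1→A gives 6>5]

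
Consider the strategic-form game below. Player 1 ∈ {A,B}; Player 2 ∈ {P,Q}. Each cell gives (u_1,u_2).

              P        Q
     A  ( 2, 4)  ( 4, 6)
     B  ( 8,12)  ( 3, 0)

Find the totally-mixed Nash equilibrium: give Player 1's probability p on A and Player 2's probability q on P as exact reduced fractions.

P1 indiff ⇒ q·2+(1-q)·4 = q·8+(1-q)·3 ⇒ q(-6) = (1-q)(-1) ⇒ q = 1/7
P2 indiff ⇒ p·4+(1-p)·12 = p·6+(1-p)·0 ⇒ p(-2) = (1-p)(-12) ⇒ p = 6/7

p=6/7, q=1/7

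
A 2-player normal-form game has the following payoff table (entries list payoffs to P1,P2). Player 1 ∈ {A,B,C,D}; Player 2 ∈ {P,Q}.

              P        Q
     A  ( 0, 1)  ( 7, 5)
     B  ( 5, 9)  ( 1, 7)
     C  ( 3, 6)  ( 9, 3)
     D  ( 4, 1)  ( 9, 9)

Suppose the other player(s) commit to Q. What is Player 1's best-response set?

u_1(A vs Q) = 7
u_1(B vs Q) = 1
u_1(C vs Q) = 9
u_1(D vs Q) = 9
max payoff 9 at {C,D}

argmax u_1 = {C,D}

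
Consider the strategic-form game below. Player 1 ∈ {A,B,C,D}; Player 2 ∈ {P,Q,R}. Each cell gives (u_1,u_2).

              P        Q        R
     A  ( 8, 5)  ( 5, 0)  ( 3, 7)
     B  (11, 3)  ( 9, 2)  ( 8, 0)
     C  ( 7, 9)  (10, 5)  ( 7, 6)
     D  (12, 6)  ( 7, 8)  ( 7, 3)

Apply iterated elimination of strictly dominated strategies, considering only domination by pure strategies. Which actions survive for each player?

IESDS → P1:{B,C,D} P2:{P,Q}

P1 drop A (B beats it: P:11>8 Q:9>5 R:8>3)
P2 drop R (P beats it: B:3>0 C:9>6 D:6>3)
P1→{B,C,D} P2→{P,Q}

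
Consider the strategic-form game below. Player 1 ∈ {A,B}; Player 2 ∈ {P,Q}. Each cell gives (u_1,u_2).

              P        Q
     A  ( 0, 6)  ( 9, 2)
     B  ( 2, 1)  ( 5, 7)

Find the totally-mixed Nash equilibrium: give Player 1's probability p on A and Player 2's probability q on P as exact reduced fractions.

P1 indiff ⇒ q·0+(1-q)·9 = q·2+(1-q)·5 ⇒ q(-2) = (1-q)(-4) ⇒ q = 2/3
P2 indiff ⇒ p·6+(1-p)·1 = p·2+(1-p)·7 ⇒ p(4) = (1-p)(6) ⇒ p = 3/5

(p,q) = (3/5, 2/3)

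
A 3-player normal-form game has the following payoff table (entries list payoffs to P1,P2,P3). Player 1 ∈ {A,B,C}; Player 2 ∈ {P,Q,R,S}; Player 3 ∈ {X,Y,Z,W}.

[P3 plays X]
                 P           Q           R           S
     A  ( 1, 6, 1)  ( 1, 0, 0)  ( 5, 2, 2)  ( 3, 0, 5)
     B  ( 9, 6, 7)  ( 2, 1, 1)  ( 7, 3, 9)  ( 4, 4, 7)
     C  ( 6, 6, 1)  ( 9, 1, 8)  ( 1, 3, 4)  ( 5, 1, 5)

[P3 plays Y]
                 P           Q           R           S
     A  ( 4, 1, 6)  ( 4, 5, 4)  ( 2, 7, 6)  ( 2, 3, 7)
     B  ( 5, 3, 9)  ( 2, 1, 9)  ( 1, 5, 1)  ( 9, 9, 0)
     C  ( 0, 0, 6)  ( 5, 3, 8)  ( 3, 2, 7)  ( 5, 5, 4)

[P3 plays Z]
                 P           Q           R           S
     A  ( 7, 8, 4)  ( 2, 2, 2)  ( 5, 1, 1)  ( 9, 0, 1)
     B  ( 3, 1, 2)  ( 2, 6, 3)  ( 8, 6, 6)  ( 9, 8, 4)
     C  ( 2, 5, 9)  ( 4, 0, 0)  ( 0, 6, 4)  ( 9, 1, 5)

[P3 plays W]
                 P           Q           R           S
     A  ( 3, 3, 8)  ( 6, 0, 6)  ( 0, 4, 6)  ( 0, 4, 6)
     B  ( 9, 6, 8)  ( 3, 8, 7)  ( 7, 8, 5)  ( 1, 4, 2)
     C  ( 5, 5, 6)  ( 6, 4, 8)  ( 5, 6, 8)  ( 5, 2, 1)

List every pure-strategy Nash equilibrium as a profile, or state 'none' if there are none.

PSNE: ∅

(A,P,X): not NE [P1→B gives 9>1; P3→W gives 8>1]
(A,P,Y): not NE [P1→B gives 5>4; P2→R gives 7>1; P3→W gives 8>6]
(A,P,Z): not NE [P3→W gives 8>4]
(A,P,W): not NE [P1→B gives 9>3; P2→S gives 4>3]
(A,Q,X): not NE [P1→C gives 9>1; P2→P gives 6>0; P3→W gives 6>0]
(A,Q,Y): not NE [P1→C gives 5>4; P2→R gives 7>5; P3→W gives 6>4]
(A,Q,Z): not NE [P1→C gives 4>2; P2→P gives 8>2; P3→W gives 6>2]
(A,Q,W): not NE [P2→S gives 4>0]
(A,R,X): not NE [P1→B gives 7>5; P2→P gives 6>2; P3→W gives 6>2]
(A,R,Y): not NE [P1→C gives 3>2]
(A,R,Z): not NE [P1→B gives 8>5; P2→P gives 8>1; P3→W gives 6>1]
(A,R,W): not NE [P1→B gives 7>0]
(A,S,X): not NE [P1→C gives 5>3; P2→P gives 6>0; P3→Y gives 7>5]
(A,S,Y): not NE [P1→B gives 9>2; P2→R gives 7>3]
(A,S,Z): not NE [P2→P gives 8>0; P3→Y gives 7>1]
(A,S,W): not NE [P1→C gives 5>0; P3→Y gives 7>6]
(B,P,X): not NE [P3→Y gives 9>7]
(B,P,Y): not NE [P2→S gives 9>3]
(B,P,Z): not NE [P1→A gives 7>3; P2→S gives 8>1; P3→Y gives 9>2]
(B,P,W): not NE [P2→R gives 8>6; P3→Y gives 9>8]
(B,Q,X): not NE [P1→C gives 9>2; P2→P gives 6>1; P3→Y gives 9>1]
(B,Q,Y): not NE [P1→C gives 5>2; P2→S gives 9>1]
(B,Q,Z): not NE [P1→C gives 4>2; P2→S gives 8>6; P3→Y gives 9>3]
(B,Q,W): not NE [P1→C gives 6>3; P3→Y gives 9>7]
(B,R,X): not NE [P2→P gives 6>3]
(B,R,Y): not NE [P1→C gives 3>1; P2→S gives 9>5; P3→X gives 9>1]
(B,R,Z): not NE [P2→S gives 8>6; P3→X gives 9>6]
(B,R,W): not NE [P3→X gives 9>5]
(B,S,X): not NE [P1→C gives 5>4; P2→P gives 6>4]
(B,S,Y): not NE [P3→X gives 7>0]
(B,S,Z): not NE [P3→X gives 7>4]
(B,S,W): not NE [P1→C gives 5>1; P2→R gives 8>4; P3→X gives 7>2]
(C,P,X): not NE [P1→B gives 9>6; P3→Z gives 9>1]
(C,P,Y): not NE [P1→B gives 5>0; P2→S gives 5>0; P3→Z gives 9>6]
(C,P,Z): not NE [P1→A gives 7>2; P2→R gives 6>5]
(C,P,W): not NE [P1→B gives 9>5; P2→R gives 6>5; P3→Z gives 9>6]
(C,Q,X): not NE [P2→P gives 6>1]
(C,Q,Y): not NE [P2→S gives 5>3]
(C,Q,Z): not NE [P2→R gives 6>0; P3→W gives 8>0]
(C,Q,W): not NE [P2→R gives 6>4]
(C,R,X): not NE [P1→B gives 7>1; P2→P gives 6>3; P3→W gives 8>4]
(C,R,Y): not NE [P2→S gives 5>2; P3→W gives 8>7]
(C,R,Z): not NE [P1→B gives 8>0; P3→W gives 8>4]
(C,R,W): not NE [P1→B gives 7>5]
(C,S,X): not NE [P2→P gives 6>1]
(C,S,Y): not NE [P1→B gives 9>5; P3→Z gives 5>4]
(C,S,Z): not NE [P2→R gives 6>1]
(C,S,W): not NE [P2→R gives 6>2; P3→Z gives 5>1]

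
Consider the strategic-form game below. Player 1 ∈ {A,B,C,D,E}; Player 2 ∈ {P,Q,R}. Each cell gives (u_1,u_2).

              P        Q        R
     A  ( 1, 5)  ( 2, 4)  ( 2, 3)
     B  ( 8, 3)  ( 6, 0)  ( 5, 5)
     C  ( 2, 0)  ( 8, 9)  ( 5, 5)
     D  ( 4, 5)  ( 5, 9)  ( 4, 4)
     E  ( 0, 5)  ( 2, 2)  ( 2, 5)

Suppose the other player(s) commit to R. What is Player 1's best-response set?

u_1(A vs R) = 2
u_1(B vs R) = 5
u_1(C vs R) = 5
u_1(D vs R) = 4
u_1(E vs R) = 2
max payoff 5 at {B,C}

P1 best: {B,C}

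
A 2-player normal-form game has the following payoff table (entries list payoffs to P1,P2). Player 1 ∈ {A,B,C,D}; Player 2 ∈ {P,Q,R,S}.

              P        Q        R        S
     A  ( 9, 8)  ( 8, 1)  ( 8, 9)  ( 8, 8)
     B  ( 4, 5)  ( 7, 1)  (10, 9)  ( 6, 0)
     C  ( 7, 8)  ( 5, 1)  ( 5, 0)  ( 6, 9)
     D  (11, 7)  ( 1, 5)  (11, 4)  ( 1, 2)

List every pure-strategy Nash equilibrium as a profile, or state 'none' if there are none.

(A,P): not NE [P1→D gives 11>9; P2→R gives 9>8]
(A,Q): not NE [P2→R gives 9>1]
(A,R): not NE [P1→D gives 11>8]
(A,S): not NE [P2→R gives 9>8]
(B,P): not NE [P1→D gives 11>4; P2→R gives 9>5]
(B,Q): not NE [P1→A gives 8>7; P2→R gives 9>1]
(B,R): not NE [P1→D gives 11>10]
(B,S): not NE [P1→A gives 8>6; P2→R gives 9>0]
(C,P): not NE [P1→D gives 11>7; P2→S gives 9>8]
(C,Q): not NE [P1→A gives 8>5; P2→S gives 9>1]
(C,R): not NE [P1→D gives 11>5; P2→S gives 9>0]
(C,S): not NE [P1→A gives 8>6]
(D,P): NE
(D,Q): not NE [P1→A gives 8>1; P2→P gives 7>5]
(D,R): not NE [P2→P gives 7>4]
(D,S): not NE [P1→A gives 8>1; P2→P gives 7>2]

NE set: (D,P)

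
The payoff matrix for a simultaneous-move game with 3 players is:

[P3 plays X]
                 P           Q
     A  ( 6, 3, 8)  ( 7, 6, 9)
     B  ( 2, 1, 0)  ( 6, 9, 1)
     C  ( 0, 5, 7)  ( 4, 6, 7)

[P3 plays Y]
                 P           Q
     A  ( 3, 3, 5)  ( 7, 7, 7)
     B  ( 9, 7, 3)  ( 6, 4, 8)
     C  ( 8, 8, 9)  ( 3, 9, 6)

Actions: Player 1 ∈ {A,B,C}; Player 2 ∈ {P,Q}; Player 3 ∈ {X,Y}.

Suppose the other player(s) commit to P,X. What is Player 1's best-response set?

BR_1 = {A}

u_1(A vs P,X) = 6
u_1(B vs P,X) = 2
u_1(C vs P,X) = 0
max payoff 6 at {A}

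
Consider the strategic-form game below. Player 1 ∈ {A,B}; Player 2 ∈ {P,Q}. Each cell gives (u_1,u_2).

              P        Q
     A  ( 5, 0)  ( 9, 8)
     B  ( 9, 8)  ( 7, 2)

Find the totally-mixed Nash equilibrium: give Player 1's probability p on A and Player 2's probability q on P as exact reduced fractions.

p=3/7, q=1/3

P1 indiff ⇒ q·5+(1-q)·9 = q·9+(1-q)·7 ⇒ q(-4) = (1-q)(-2) ⇒ q = 1/3
P2 indiff ⇒ p·0+(1-p)·8 = p·8+(1-p)·2 ⇒ p(-8) = (1-p)(-6) ⇒ p = 3/7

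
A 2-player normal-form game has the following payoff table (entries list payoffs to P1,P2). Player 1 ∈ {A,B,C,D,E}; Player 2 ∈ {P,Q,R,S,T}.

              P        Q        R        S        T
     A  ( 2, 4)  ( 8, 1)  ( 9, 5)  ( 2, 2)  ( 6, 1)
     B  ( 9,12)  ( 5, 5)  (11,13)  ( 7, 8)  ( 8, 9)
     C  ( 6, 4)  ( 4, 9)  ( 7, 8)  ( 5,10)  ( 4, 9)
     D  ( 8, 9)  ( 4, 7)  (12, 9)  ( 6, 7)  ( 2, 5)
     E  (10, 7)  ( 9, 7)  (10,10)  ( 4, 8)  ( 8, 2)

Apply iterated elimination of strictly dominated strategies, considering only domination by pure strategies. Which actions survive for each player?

P1 drop A (E beats it: P:10>2 Q:9>8 R:10>9 S:4>2 T:8>6)
P1 drop C (B beats it: P:9>6 Q:5>4 R:11>7 S:7>5 T:8>4)
P2 drop Q (R beats it: B:13>5 D:9>7 E:10>7)
P2 drop S (R beats it: B:13>8 D:9>7 E:10>8)
P2 drop T (P beats it: B:12>9 D:9>5 E:7>2)
P1→{B,D,E} P2→{P,R}

Remaining: P1:{B,D,E} P2:{P,R}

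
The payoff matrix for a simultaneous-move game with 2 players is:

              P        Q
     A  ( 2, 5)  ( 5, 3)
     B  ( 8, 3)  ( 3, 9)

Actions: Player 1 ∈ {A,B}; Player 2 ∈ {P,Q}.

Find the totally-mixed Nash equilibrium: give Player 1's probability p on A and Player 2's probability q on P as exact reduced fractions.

(p,q) = (3/4, 1/4)

P1 indiff ⇒ q·2+(1-q)·5 = q·8+(1-q)·3 ⇒ q(-6) = (1-q)(-2) ⇒ q = 1/4
P2 indiff ⇒ p·5+(1-p)·3 = p·3+(1-p)·9 ⇒ p(2) = (1-p)(6) ⇒ p = 3/4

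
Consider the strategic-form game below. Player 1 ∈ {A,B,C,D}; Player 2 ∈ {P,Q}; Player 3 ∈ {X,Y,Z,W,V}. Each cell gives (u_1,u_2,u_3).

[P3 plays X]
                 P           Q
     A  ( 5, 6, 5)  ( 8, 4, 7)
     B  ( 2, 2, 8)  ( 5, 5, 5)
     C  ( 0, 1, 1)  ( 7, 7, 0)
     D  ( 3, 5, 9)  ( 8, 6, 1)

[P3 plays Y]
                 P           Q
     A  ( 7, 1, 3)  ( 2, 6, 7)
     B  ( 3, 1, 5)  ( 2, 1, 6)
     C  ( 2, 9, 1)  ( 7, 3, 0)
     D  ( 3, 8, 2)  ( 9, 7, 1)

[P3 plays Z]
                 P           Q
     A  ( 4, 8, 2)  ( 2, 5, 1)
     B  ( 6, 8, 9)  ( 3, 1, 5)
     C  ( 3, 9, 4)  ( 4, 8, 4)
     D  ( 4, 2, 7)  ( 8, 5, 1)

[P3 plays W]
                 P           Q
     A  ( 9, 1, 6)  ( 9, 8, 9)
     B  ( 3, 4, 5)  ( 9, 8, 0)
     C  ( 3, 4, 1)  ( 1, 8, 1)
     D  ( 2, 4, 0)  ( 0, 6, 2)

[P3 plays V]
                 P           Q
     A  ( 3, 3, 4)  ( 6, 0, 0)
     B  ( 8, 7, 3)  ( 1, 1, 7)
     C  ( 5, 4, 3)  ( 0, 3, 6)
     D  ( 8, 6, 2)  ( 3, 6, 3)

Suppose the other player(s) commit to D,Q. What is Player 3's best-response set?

P3 best: {V}

u_3(X vs D,Q) = 1
u_3(Y vs D,Q) = 1
u_3(Z vs D,Q) = 1
u_3(W vs D,Q) = 2
u_3(V vs D,Q) = 3
max payoff 3 at {V}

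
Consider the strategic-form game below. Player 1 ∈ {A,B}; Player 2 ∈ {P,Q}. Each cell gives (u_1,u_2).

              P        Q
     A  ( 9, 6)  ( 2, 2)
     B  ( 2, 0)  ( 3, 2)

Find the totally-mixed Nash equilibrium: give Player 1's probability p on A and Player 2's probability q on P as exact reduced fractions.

P1 indiff ⇒ q·9+(1-q)·2 = q·2+(1-q)·3 ⇒ q(7) = (1-q)(1) ⇒ q = 1/8
P2 indiff ⇒ p·6+(1-p)·0 = p·2+(1-p)·2 ⇒ p(4) = (1-p)(2) ⇒ p = 1/3

(p,q) = (1/3, 1/8)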